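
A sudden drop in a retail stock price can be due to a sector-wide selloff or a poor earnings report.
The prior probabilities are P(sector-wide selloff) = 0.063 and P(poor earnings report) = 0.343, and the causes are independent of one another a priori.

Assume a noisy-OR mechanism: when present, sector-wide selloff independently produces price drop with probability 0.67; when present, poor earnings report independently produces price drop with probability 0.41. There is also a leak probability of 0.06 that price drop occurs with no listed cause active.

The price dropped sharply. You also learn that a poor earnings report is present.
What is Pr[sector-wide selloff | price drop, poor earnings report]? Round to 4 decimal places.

Under noisy-OR, P(price drop | causes) = 1 − (1−0.06)·∏(1−qᵢ) over the active causes.
Sum P(price drop|·) weighted by the priors over both values of sector-wide selloff:
  P(price drop | poor earnings report) = 0.4454·0.937 + 0.816982·0.063
        = 0.417340 + 0.051470 = 0.468810
Keeping only the sector-wide selloff-present terms gives 0.051470, so
  P(sector-wide selloff | price drop, poor earnings report) = 0.051470 / 0.468810 ≈ 0.1098

Pr[sector-wide selloff | price drop, poor earnings report] ≈ 0.1098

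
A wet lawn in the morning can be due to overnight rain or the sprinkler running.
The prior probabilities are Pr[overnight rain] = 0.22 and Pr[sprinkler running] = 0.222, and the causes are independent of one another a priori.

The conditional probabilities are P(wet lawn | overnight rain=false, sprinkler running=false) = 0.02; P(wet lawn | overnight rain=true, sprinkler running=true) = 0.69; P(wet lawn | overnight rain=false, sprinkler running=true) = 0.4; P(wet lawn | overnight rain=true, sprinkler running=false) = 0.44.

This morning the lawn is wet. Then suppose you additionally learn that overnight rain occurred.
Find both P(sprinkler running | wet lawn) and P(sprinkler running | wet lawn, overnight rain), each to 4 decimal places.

P(sprinkler running | wet lawn) ≈ 0.5407; P(sprinkler running | wet lawn, overnight rain) ≈ 0.3091

By total probability over the 4 (overnight rain, sprinkler running) configurations:
  P(wet lawn) = 0.02×0.78×0.778 + 0.4×0.78×0.222 + 0.44×0.22×0.778 + 0.69×0.22×0.222
        = 0.012137 + 0.069264 + 0.075310 + 0.033700 = 0.190411
Configurations with sprinkler running contribute 0.102964, so
  P(sprinkler running | wet lawn) = 0.102964 / 0.190411 ≈ 0.5407

With the extra evidence:
P(wet lawn | overnight rain) = 0.44×0.778 + 0.69×0.222 = 0.342320 + 0.153180 = 0.495500
Restricting to configurations with sprinkler running present: 0.69×0.222 = 0.153180.
So P(sprinkler running | wet lawn, overnight rain) = 0.153180/0.495500 ≈ 0.3091.
This is intercausal reasoning (explaining away): once overnight rain accounts for the wet lawn, sprinkler running becomes less likely.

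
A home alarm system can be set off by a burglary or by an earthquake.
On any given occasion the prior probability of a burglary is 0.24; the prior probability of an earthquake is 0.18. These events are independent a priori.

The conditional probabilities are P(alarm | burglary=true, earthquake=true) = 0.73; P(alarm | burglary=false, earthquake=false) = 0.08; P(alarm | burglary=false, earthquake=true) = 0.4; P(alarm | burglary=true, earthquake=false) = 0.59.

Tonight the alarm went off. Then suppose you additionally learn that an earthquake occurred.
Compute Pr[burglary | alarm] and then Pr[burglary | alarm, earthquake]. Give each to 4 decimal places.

P(alarm) = 0.08*0.76*0.82 + 0.4*0.76*0.18 + 0.59*0.24*0.82 + 0.73*0.24*0.18 = 0.049856 + 0.054720 + 0.116112 + 0.031536 = 0.252224
The burglary-present share is 0.116112 + 0.031536 = 0.147648.
P(burglary | alarm) = 0.147648 / 0.252224 ≈ 0.5854

Now also conditioning on earthquake=true:
For the numerator, keep only burglary=true terms: 0.73×0.24 = 0.175200
Denominator P(alarm | earthquake): 0.4×0.76 + 0.73×0.24 = 0.479200
Posterior = 0.175200 / 0.479200 ≈ 0.3656
Conditioning on earthquake lowers the posterior on burglary: the classic explaining-away effect in a common-effect structure.

Pr[burglary | alarm] ≈ 0.5854; Pr[burglary | alarm, earthquake] ≈ 0.3656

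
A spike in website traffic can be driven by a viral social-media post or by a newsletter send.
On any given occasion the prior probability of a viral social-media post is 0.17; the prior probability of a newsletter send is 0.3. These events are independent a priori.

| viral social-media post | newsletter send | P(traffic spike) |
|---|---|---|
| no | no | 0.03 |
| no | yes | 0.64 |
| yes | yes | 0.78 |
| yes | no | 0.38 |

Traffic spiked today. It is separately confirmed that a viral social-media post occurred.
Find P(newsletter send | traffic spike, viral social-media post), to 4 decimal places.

Enumerate both values of newsletter send and weight by the priors:
  P(traffic spike | viral social-media post) = 0.38*0.7 + 0.78*0.3
        = 0.266000 + 0.234000 = 0.500000
Configurations with newsletter send contribute 0.234000, so
  P(newsletter send | traffic spike, viral social-media post) = 0.234000 / 0.500000 ≈ 0.4680

P(newsletter send | traffic spike, viral social-media post) ≈ 0.4680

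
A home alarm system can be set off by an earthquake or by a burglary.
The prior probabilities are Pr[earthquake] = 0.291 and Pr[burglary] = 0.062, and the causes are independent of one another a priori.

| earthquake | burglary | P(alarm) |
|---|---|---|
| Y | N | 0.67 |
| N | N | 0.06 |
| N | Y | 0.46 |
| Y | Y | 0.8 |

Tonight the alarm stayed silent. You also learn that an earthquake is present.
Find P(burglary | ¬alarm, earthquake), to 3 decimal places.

P(burglary | ¬alarm, earthquake) ≈ 0.039

For the numerator, keep only burglary=true terms: 0.2*0.062 = 0.012400
Normalizer over all consistent configurations: 0.33*0.938 + 0.2*0.062 = 0.321940
P(burglary | ¬alarm, earthquake) = 0.012400/0.321940 ≈ 0.039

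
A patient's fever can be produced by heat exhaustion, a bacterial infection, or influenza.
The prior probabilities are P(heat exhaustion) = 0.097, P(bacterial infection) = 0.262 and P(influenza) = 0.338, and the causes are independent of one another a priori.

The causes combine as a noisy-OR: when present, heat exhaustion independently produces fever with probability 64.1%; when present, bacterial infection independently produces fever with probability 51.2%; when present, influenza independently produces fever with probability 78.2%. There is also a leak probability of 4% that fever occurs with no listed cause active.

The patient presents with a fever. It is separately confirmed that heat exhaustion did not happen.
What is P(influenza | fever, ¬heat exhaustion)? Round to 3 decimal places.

P(influenza | fever, ¬heat exhaustion) ≈ 0.712

Under noisy-OR, P(fever | causes) = 1 − (1−0.04)·∏(1−qᵢ) over the active causes.
Enumerate the 4 (bacterial infection, influenza) configurations and weight by the priors:
  P(fever | ¬heat exhaustion) = 0.04×0.738×0.662 + 0.79072×0.738×0.338 + 0.53152×0.262×0.662 + 0.897871×0.262×0.338
        = 0.019542 + 0.197240 + 0.092189 + 0.079512 = 0.388483
Keeping only the influenza-present terms gives 0.276752, so
  P(influenza | fever, ¬heat exhaustion) = 0.276752 / 0.388483 ≈ 0.712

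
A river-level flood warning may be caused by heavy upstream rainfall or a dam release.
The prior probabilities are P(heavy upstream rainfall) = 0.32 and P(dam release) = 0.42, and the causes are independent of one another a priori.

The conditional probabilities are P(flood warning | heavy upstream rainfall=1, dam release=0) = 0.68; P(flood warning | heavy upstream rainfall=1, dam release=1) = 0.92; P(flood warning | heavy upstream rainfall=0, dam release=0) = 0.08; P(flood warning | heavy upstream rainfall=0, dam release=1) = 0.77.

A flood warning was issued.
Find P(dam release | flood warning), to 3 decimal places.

P(flood warning) = 0.08×0.68×0.58 + 0.77×0.68×0.42 + 0.68×0.32×0.58 + 0.92×0.32×0.42 = 0.031552 + 0.219912 + 0.126208 + 0.123648 = 0.501320
The dam release-present share is 0.219912 + 0.123648 = 0.343560.
So P(dam release | flood warning) = 0.343560/0.501320 ≈ 0.685.

P(dam release | flood warning) ≈ 0.685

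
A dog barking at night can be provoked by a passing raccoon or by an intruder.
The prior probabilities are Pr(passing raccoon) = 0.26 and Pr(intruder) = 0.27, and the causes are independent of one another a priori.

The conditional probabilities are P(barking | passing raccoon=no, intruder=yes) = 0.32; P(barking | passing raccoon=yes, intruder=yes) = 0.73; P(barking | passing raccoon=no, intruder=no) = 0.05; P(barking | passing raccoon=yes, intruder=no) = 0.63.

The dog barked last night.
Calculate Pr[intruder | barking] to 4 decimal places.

Pr[intruder | barking] ≈ 0.4400

Numerator (weight on configurations with intruder): 0.063936 + 0.051246 = 0.115182
Normalizer over all consistent configurations: 0.05·0.74·0.73 + 0.32·0.74·0.27 + 0.63·0.26·0.73 + 0.73·0.26·0.27 = 0.261766
Posterior = 0.115182 / 0.261766 ≈ 0.4400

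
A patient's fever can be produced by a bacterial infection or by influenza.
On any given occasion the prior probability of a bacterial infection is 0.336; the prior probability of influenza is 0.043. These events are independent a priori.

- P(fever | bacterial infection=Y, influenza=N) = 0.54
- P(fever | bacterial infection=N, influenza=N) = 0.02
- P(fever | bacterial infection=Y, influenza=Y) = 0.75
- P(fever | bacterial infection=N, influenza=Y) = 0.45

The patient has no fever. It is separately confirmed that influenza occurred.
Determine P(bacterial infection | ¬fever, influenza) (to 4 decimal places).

Numerator (weight on configurations with bacterial infection): 0.25*0.336 = 0.084000
Normalizer over all consistent configurations: 0.55*0.664 + 0.25*0.336 = 0.449200
Posterior = 0.084000 / 0.449200 ≈ 0.1870

P(bacterial infection | ¬fever, influenza) ≈ 0.1870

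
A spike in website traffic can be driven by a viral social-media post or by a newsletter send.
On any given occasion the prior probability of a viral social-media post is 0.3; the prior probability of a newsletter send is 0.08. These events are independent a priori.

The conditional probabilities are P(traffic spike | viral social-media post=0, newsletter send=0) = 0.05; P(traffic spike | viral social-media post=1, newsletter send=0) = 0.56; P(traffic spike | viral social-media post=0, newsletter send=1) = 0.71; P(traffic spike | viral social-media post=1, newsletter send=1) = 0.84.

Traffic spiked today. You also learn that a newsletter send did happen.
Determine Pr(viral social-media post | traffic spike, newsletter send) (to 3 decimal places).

Sum P(traffic spike|·) weighted by the priors over both values of viral social-media post:
  P(traffic spike | newsletter send) = 0.71×0.7 + 0.84×0.3
        = 0.497000 + 0.252000 = 0.749000
Keeping only the viral social-media post-present terms gives 0.252000, so
  P(viral social-media post | traffic spike, newsletter send) = 0.252000 / 0.749000 ≈ 0.336

Pr(viral social-media post | traffic spike, newsletter send) ≈ 0.336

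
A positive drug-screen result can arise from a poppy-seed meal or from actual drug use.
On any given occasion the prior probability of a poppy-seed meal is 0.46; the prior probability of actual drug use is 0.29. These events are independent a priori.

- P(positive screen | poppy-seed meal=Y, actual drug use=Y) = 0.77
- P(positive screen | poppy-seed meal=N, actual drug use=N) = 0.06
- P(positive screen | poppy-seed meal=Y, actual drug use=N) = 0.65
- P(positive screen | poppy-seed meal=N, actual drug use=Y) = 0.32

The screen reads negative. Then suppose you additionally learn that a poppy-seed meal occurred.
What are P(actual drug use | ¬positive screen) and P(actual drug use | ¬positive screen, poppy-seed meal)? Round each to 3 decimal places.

Sum P(¬positive screen|·) weighted by the priors over the 4 (poppy-seed meal, actual drug use) configurations:
  P(¬positive screen) = 0.94·0.54·0.71 + 0.68·0.54·0.29 + 0.35·0.46·0.71 + 0.23·0.46·0.29
        = 0.360396 + 0.106488 + 0.114310 + 0.030682 = 0.611876
The terms with actual drug use present sum to 0.137170, so
  P(actual drug use | ¬positive screen) = 0.137170 / 0.611876 ≈ 0.224

Now condition on the additional information:
Sum P(¬positive screen|·) weighted by the priors over both values of actual drug use:
  P(¬positive screen | poppy-seed meal) = 0.35*0.71 + 0.23*0.29
        = 0.248500 + 0.066700 = 0.315200
Configurations with actual drug use contribute 0.066700, so
  P(actual drug use | ¬positive screen, poppy-seed meal) = 0.066700 / 0.315200 ≈ 0.212

P(actual drug use | ¬positive screen) ≈ 0.224; P(actual drug use | ¬positive screen, poppy-seed meal) ≈ 0.212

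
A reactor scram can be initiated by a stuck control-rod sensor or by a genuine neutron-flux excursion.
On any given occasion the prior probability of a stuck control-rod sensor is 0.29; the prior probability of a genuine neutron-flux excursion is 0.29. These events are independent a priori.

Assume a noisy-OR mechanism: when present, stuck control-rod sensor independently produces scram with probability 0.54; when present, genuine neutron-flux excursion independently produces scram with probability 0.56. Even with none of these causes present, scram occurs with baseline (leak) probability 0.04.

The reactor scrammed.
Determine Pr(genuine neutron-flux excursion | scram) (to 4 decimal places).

Under noisy-OR, P(scram | causes) = 1 − (1−0.04)·∏(1−qᵢ) over the active causes.
For the numerator, keep only genuine neutron-flux excursion=true terms: 0.118928 + 0.067759 = 0.186687
Normalizer over all consistent configurations: 0.04×0.71×0.71 + 0.5776×0.71×0.29 + 0.5584×0.29×0.71 + 0.805696×0.29×0.29 = 0.321826
Posterior = 0.186687 / 0.321826 ≈ 0.5801

Pr(genuine neutron-flux excursion | scram) ≈ 0.5801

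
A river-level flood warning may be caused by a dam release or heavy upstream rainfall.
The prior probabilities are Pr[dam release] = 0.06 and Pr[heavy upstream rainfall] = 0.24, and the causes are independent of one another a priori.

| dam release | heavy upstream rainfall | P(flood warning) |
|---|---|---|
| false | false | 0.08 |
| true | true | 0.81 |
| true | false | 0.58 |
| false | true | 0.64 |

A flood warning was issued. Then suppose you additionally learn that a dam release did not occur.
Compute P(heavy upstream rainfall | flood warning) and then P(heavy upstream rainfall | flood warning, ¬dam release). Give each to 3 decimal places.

Enumerate the 4 (dam release, heavy upstream rainfall) configurations and weight by the priors:
  P(flood warning) = 0.08·0.94·0.76 + 0.64·0.94·0.24 + 0.58·0.06·0.76 + 0.81·0.06·0.24
        = 0.057152 + 0.144384 + 0.026448 + 0.011664 = 0.239648
Keeping only the heavy upstream rainfall-present terms gives 0.156048, so
  P(heavy upstream rainfall | flood warning) = 0.156048 / 0.239648 ≈ 0.651

Now also conditioning on dam release≠true:
For the numerator, keep only heavy upstream rainfall=true terms: 0.64*0.24 = 0.153600
Normalizer over all consistent configurations: 0.08*0.76 + 0.64*0.24 = 0.214400
P(heavy upstream rainfall | flood warning, ¬dam release) = 0.153600/0.214400 ≈ 0.716

P(heavy upstream rainfall | flood warning) ≈ 0.651; P(heavy upstream rainfall | flood warning, ¬dam release) ≈ 0.716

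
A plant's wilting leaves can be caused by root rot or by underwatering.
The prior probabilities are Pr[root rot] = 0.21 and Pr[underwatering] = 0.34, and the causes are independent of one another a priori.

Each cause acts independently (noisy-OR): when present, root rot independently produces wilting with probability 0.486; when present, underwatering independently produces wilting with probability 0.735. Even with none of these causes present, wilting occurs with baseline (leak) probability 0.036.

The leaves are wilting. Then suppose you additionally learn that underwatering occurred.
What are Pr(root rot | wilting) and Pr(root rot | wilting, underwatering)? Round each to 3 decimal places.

Pr(root rot | wilting) ≈ 0.376; Pr(root rot | wilting, underwatering) ≈ 0.237

Under noisy-OR, P(wilting | causes) = 1 − (1−0.036)·∏(1−qᵢ) over the active causes.
P(wilting) = 0.036×0.79×0.66 + 0.74454×0.79×0.34 + 0.504504×0.21×0.66 + 0.868694×0.21×0.34 = 0.018770 + 0.199983 + 0.069924 + 0.062025 = 0.350702
The root rot-present share is 0.069924 + 0.062025 = 0.131949.
Hence the posterior is 0.131949/0.350702 ≈ 0.376.

With the extra evidence:
P(wilting | underwatering) = 0.74454·0.79 + 0.868694·0.21 = 0.588187 + 0.182426 = 0.770613
The root rot-present share is 0.868694·0.21 = 0.182426.
P(root rot | wilting, underwatering) = 0.182426 / 0.770613 ≈ 0.237
Conditioning on underwatering lowers the posterior on root rot: the classic explaining-away effect in a common-effect structure.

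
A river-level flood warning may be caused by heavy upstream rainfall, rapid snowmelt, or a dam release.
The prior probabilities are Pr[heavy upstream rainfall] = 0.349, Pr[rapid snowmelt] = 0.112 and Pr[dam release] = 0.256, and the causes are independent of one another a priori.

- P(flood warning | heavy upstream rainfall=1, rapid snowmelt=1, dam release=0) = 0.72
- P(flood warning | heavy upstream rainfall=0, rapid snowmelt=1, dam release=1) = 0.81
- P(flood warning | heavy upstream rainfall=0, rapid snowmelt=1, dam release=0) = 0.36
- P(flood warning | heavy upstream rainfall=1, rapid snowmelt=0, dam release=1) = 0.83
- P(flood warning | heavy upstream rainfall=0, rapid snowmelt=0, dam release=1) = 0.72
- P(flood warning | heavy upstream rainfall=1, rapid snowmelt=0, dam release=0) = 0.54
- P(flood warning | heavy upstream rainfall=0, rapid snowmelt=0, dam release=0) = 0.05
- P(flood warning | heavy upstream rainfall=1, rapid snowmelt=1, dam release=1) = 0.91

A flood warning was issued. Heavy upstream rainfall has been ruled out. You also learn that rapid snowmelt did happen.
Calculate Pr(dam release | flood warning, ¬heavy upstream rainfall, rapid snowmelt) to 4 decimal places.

For the numerator, keep only dam release=true terms: 0.81*0.256 = 0.207360
Normalizer over all consistent configurations: 0.36*0.744 + 0.81*0.256 = 0.475200
Posterior = 0.207360 / 0.475200 ≈ 0.4364

Pr(dam release | flood warning, ¬heavy upstream rainfall, rapid snowmelt) ≈ 0.4364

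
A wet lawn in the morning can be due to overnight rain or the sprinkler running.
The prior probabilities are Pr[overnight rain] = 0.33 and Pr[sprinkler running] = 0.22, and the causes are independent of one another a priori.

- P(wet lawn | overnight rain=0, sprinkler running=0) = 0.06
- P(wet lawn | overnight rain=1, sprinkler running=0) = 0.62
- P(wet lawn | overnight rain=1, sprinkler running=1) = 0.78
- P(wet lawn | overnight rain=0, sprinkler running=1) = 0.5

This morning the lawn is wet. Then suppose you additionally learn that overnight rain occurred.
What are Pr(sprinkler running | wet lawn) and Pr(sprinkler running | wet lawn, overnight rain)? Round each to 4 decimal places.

Pr(sprinkler running | wet lawn) ≈ 0.4057; Pr(sprinkler running | wet lawn, overnight rain) ≈ 0.2619

For the numerator, keep only sprinkler running=true terms: 0.073700 + 0.056628 = 0.130328
The normalizing constant is 0.06×0.67×0.78 + 0.5×0.67×0.22 + 0.62×0.33×0.78 + 0.78×0.33×0.22 = 0.321272
Posterior = 0.130328 / 0.321272 ≈ 0.4057

Now condition on the additional information:
Enumerate both values of sprinkler running and weight by the priors:
  P(wet lawn | overnight rain) = 0.62*0.78 + 0.78*0.22
        = 0.483600 + 0.171600 = 0.655200
Keeping only the sprinkler running-present terms gives 0.171600, so
  P(sprinkler running | wet lawn, overnight rain) = 0.171600 / 0.655200 ≈ 0.2619
The drop from 0.4057 to 0.2619 is the explaining-away (discounting) effect.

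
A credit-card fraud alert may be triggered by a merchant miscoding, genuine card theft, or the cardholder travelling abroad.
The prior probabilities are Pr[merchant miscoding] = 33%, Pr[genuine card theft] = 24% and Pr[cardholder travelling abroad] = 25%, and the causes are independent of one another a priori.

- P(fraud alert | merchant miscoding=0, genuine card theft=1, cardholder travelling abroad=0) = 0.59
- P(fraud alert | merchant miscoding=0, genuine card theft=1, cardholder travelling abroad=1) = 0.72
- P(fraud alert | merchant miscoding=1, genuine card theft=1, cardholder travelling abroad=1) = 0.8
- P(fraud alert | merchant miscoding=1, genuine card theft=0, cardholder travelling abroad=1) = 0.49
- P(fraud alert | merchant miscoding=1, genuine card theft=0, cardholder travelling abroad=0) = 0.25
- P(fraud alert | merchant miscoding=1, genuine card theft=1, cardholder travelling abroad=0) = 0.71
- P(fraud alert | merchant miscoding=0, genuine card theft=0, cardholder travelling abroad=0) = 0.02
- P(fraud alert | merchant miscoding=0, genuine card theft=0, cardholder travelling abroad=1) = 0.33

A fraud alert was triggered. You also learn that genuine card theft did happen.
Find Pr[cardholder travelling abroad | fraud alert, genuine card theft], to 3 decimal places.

Weight on cardholder travelling abroad=true, given the evidence: 0.120600 + 0.066000 = 0.186600
The normalizing constant is 0.59*0.67*0.75 + 0.72*0.67*0.25 + 0.71*0.33*0.75 + 0.8*0.33*0.25 = 0.658800
P(cardholder travelling abroad | fraud alert, genuine card theft) = 0.186600/0.658800 ≈ 0.283

Pr[cardholder travelling abroad | fraud alert, genuine card theft] ≈ 0.283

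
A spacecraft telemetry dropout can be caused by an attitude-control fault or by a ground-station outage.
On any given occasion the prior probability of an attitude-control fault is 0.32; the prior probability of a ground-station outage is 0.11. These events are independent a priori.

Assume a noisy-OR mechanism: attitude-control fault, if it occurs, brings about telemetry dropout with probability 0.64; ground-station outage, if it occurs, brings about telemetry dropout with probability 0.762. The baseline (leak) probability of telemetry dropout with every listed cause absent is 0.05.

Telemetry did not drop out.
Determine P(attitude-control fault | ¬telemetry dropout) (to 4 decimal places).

P(attitude-control fault | ¬telemetry dropout) ≈ 0.1449

Under noisy-OR, P(telemetry dropout | causes) = 1 − (1−0.05)·∏(1−qᵢ) over the active causes.
Weight on attitude-control fault=true, given the evidence: 0.097402 + 0.002865 = 0.100267
Denominator P(¬telemetry dropout): 0.95×0.68×0.89 + 0.2261×0.68×0.11 + 0.342×0.32×0.89 + 0.081396×0.32×0.11 = 0.692119
P(attitude-control fault | ¬telemetry dropout) = 0.100267/0.692119 ≈ 0.1449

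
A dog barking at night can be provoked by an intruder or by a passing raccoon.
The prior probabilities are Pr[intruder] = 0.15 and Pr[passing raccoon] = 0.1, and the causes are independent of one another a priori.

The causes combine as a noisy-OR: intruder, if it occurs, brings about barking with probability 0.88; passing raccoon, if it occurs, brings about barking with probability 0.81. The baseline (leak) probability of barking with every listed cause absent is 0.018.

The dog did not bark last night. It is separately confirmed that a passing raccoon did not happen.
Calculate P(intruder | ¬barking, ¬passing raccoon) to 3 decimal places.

Under noisy-OR, P(barking | causes) = 1 − (1−0.018)·∏(1−qᵢ) over the active causes.
P(¬barking | ¬passing raccoon) = 0.982×0.85 + 0.11784×0.15 = 0.834700 + 0.017676 = 0.852376
The intruder-present share is 0.11784×0.15 = 0.017676.
Hence the posterior is 0.017676/0.852376 ≈ 0.021.

P(intruder | ¬barking, ¬passing raccoon) ≈ 0.021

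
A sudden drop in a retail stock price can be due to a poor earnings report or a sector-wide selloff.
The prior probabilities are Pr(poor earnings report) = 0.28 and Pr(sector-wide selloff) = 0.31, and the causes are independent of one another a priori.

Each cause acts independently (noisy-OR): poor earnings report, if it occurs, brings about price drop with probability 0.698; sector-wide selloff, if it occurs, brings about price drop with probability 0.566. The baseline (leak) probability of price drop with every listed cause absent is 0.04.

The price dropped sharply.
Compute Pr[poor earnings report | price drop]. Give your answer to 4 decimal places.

Pr[poor earnings report | price drop] ≈ 0.5867

Under noisy-OR, P(price drop | causes) = 1 − (1−0.04)·∏(1−qᵢ) over the active causes.
By total probability over the 4 (poor earnings report, sector-wide selloff) configurations:
  P(price drop) = 0.04·0.72·0.69 + 0.58336·0.72·0.31 + 0.71008·0.28·0.69 + 0.874175·0.28·0.31
        = 0.019872 + 0.130206 + 0.137187 + 0.075878 = 0.363143
Keeping only the poor earnings report-present terms gives 0.213065, so
  P(poor earnings report | price drop) = 0.213065 / 0.363143 ≈ 0.5867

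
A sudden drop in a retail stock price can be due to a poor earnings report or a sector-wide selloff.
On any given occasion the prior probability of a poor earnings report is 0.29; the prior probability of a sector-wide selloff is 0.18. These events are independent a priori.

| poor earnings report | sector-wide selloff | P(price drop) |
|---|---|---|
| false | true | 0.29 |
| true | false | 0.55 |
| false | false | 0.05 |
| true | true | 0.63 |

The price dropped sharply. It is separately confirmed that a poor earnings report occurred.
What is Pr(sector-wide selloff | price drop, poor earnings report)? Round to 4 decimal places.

Pr(sector-wide selloff | price drop, poor earnings report) ≈ 0.2009

P(price drop | poor earnings report) = 0.55·0.82 + 0.63·0.18 = 0.451000 + 0.113400 = 0.564400
The sector-wide selloff-present share is 0.63·0.18 = 0.113400.
P(sector-wide selloff | price drop, poor earnings report) = 0.113400 / 0.564400 ≈ 0.2009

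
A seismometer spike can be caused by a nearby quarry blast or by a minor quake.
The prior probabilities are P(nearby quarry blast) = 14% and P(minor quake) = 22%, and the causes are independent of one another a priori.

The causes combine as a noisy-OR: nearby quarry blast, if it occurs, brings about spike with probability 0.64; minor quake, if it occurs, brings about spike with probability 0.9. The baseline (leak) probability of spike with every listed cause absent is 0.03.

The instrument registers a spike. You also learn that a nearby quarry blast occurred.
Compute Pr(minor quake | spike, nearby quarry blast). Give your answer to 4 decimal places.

Pr(minor quake | spike, nearby quarry blast) ≈ 0.2949

Under noisy-OR, P(spike | causes) = 1 − (1−0.03)·∏(1−qᵢ) over the active causes.
P(spike | nearby quarry blast) = 0.6508×0.78 + 0.96508×0.22 = 0.507624 + 0.212318 = 0.719942
Of this, 0.212318 comes from 0.96508×0.22 (the minor quake=true cases).
So P(minor quake | spike, nearby quarry blast) = 0.212318/0.719942 ≈ 0.2949.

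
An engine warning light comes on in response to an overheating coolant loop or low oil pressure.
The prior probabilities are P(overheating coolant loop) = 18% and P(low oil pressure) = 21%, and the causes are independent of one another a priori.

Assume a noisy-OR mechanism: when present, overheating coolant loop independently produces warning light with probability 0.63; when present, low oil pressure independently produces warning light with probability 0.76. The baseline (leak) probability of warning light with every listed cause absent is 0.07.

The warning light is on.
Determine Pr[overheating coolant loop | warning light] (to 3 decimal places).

Under noisy-OR, P(warning light | causes) = 1 − (1−0.07)·∏(1−qᵢ) over the active causes.
P(warning light) = 0.07*0.82*0.79 + 0.7768*0.82*0.21 + 0.6559*0.18*0.79 + 0.917416*0.18*0.21 = 0.045346 + 0.133765 + 0.093269 + 0.034678 = 0.307058
The overheating coolant loop-present share is 0.093269 + 0.034678 = 0.127947.
So P(overheating coolant loop | warning light) = 0.127947/0.307058 ≈ 0.417.

Pr[overheating coolant loop | warning light] ≈ 0.417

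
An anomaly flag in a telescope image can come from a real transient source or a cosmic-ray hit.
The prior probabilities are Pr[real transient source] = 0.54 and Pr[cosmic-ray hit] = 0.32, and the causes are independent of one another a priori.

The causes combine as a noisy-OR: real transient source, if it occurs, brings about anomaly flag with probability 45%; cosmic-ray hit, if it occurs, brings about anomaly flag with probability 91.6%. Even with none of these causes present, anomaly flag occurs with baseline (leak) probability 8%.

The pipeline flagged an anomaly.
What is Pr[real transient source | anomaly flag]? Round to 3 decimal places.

Pr[real transient source | anomaly flag] ≈ 0.683

Under noisy-OR, P(anomaly flag | causes) = 1 − (1−0.08)·∏(1−qᵢ) over the active causes.
For the numerator, keep only real transient source=true terms: 0.181397 + 0.165455 = 0.346852
Denominator P(anomaly flag): 0.08·0.46·0.68 + 0.92272·0.46·0.32 + 0.494·0.54·0.68 + 0.957496·0.54·0.32 = 0.507700
P(real transient source | anomaly flag) = 0.346852/0.507700 ≈ 0.683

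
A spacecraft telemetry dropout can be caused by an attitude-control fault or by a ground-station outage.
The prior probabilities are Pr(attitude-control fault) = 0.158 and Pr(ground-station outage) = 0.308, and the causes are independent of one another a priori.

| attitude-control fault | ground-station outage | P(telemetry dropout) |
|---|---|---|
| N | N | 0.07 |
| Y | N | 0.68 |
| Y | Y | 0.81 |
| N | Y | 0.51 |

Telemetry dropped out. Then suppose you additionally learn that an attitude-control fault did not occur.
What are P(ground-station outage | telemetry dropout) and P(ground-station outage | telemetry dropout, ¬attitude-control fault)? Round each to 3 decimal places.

By total probability over the 4 (attitude-control fault, ground-station outage) configurations:
  P(telemetry dropout) = 0.07*0.842*0.692 + 0.51*0.842*0.308 + 0.68*0.158*0.692 + 0.81*0.158*0.308
        = 0.040786 + 0.132261 + 0.074348 + 0.039418 = 0.286813
The terms with ground-station outage present sum to 0.171679, so
  P(ground-station outage | telemetry dropout) = 0.171679 / 0.286813 ≈ 0.599

Now also conditioning on attitude-control fault≠true:
Sum P(telemetry dropout|·) weighted by the priors over both values of ground-station outage:
  P(telemetry dropout | ¬attitude-control fault) = 0.07*0.692 + 0.51*0.308
        = 0.048440 + 0.157080 = 0.205520
Keeping only the ground-station outage-present terms gives 0.157080, so
  P(ground-station outage | telemetry dropout, ¬attitude-control fault) = 0.157080 / 0.205520 ≈ 0.764

P(ground-station outage | telemetry dropout) ≈ 0.599; P(ground-station outage | telemetry dropout, ¬attitude-control fault) ≈ 0.764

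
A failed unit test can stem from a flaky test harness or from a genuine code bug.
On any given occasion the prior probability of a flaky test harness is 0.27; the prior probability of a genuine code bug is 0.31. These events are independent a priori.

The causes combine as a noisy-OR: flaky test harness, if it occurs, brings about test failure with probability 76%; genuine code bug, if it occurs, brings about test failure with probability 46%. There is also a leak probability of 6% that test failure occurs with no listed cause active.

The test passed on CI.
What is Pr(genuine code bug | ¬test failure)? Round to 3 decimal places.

Under noisy-OR, P(test failure | causes) = 1 − (1−0.06)·∏(1−qᵢ) over the active causes.
Sum P(¬test failure|·) weighted by the priors over the 4 (flaky test harness, genuine code bug) configurations:
  P(¬test failure) = 0.94*0.73*0.69 + 0.5076*0.73*0.31 + 0.2256*0.27*0.69 + 0.121824*0.27*0.31
        = 0.473478 + 0.114870 + 0.042029 + 0.010197 = 0.640574
The terms with genuine code bug present sum to 0.125067, so
  P(genuine code bug | ¬test failure) = 0.125067 / 0.640574 ≈ 0.195

Pr(genuine code bug | ¬test failure) ≈ 0.195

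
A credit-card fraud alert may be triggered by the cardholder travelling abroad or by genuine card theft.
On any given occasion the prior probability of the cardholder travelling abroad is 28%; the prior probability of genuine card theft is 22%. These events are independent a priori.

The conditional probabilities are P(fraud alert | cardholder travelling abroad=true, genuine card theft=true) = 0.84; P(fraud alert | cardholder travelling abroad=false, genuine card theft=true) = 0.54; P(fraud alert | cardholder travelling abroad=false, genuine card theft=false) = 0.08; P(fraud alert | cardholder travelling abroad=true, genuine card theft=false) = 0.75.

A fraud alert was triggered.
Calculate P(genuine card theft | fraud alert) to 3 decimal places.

P(genuine card theft | fraud alert) ≈ 0.397

For the numerator, keep only genuine card theft=true terms: 0.085536 + 0.051744 = 0.137280
Denominator P(fraud alert): 0.08×0.72×0.78 + 0.54×0.72×0.22 + 0.75×0.28×0.78 + 0.84×0.28×0.22 = 0.346008
P(genuine card theft | fraud alert) = 0.137280/0.346008 ≈ 0.397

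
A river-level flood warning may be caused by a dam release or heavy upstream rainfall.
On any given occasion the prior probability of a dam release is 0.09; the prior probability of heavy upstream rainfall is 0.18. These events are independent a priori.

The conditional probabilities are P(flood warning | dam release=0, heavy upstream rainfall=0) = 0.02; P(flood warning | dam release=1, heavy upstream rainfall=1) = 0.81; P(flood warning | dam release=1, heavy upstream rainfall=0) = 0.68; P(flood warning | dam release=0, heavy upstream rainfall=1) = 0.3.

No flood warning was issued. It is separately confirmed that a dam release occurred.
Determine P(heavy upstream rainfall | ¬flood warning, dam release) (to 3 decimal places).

Numerator (weight on configurations with heavy upstream rainfall): 0.19·0.18 = 0.034200
Denominator P(¬flood warning | dam release): 0.32·0.82 + 0.19·0.18 = 0.296600
Posterior = 0.034200 / 0.296600 ≈ 0.115

P(heavy upstream rainfall | ¬flood warning, dam release) ≈ 0.115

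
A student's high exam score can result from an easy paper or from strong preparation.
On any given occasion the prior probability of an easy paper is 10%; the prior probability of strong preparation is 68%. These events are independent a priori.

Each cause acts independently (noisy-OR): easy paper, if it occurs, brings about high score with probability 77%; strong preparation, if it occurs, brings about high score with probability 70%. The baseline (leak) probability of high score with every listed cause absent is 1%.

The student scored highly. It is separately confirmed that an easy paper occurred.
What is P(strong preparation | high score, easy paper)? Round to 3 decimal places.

Under noisy-OR, P(high score | causes) = 1 − (1−0.01)·∏(1−qᵢ) over the active causes.
Numerator (weight on configurations with strong preparation): 0.93169×0.68 = 0.633549
Normalizer over all consistent configurations: 0.7723×0.32 + 0.93169×0.68 = 0.880685
P(strong preparation | high score, easy paper) = 0.633549/0.880685 ≈ 0.719

P(strong preparation | high score, easy paper) ≈ 0.719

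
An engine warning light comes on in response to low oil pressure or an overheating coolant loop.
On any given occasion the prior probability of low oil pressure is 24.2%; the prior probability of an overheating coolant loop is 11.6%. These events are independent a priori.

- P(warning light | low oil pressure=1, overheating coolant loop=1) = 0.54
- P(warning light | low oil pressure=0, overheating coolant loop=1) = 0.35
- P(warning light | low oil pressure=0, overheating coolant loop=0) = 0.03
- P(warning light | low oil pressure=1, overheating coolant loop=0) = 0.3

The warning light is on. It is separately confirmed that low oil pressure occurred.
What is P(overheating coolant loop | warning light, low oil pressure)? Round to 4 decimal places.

Numerator (weight on configurations with overheating coolant loop): 0.54·0.116 = 0.062640
Denominator P(warning light | low oil pressure): 0.3·0.884 + 0.54·0.116 = 0.327840
Posterior = 0.062640 / 0.327840 ≈ 0.1911

P(overheating coolant loop | warning light, low oil pressure) ≈ 0.1911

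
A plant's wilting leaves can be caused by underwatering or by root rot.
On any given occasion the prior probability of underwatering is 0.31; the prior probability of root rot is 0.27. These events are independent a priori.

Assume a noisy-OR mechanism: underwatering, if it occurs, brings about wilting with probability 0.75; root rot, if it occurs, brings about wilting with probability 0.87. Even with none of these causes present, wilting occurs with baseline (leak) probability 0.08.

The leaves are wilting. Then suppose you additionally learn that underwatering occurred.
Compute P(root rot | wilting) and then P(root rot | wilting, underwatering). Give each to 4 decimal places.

P(root rot | wilting) ≈ 0.5334; P(root rot | wilting, underwatering) ≈ 0.3179

Under noisy-OR, P(wilting | causes) = 1 − (1−0.08)·∏(1−qᵢ) over the active causes.
P(wilting) = 0.08*0.69*0.73 + 0.8804*0.69*0.27 + 0.77*0.31*0.73 + 0.9701*0.31*0.27 = 0.040296 + 0.164019 + 0.174251 + 0.081197 = 0.459763
The root rot-present share is 0.164019 + 0.081197 = 0.245216.
Hence the posterior is 0.245216/0.459763 ≈ 0.5334.

With the extra evidence:
For the numerator, keep only root rot=true terms: 0.9701·0.27 = 0.261927
Denominator P(wilting | underwatering): 0.77·0.73 + 0.9701·0.27 = 0.824027
Posterior = 0.261927 / 0.824027 ≈ 0.3179
— underwatering explains away the evidence for root rot.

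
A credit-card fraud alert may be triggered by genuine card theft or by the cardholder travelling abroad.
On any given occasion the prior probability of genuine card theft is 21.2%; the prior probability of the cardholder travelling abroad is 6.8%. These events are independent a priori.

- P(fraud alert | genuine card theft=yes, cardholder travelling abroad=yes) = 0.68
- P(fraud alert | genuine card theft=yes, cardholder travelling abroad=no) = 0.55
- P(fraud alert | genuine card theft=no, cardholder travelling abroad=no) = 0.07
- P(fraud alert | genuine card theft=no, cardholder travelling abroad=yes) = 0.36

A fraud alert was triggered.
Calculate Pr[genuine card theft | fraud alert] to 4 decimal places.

Pr[genuine card theft | fraud alert] ≈ 0.6263

Enumerate the 4 (genuine card theft, cardholder travelling abroad) configurations and weight by the priors:
  P(fraud alert) = 0.07×0.788×0.932 + 0.36×0.788×0.068 + 0.55×0.212×0.932 + 0.68×0.212×0.068
        = 0.051409 + 0.019290 + 0.108671 + 0.009803 = 0.189173
Configurations with genuine card theft contribute 0.118474, so
  P(genuine card theft | fraud alert) = 0.118474 / 0.189173 ≈ 0.6263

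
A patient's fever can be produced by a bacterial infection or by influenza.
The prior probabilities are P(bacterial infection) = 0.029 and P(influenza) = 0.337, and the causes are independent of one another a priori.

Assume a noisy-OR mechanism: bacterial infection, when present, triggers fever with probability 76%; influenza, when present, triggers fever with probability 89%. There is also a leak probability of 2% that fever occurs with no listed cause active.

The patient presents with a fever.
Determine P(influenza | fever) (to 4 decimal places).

Under noisy-OR, P(fever | causes) = 1 − (1−0.02)·∏(1−qᵢ) over the active causes.
P(fever) = 0.02×0.971×0.663 + 0.8922×0.971×0.337 + 0.7648×0.029×0.663 + 0.974128×0.029×0.337 = 0.012875 + 0.291952 + 0.014705 + 0.009520 = 0.329052
The influenza-present share is 0.291952 + 0.009520 = 0.301472.
P(influenza | fever) = 0.301472 / 0.329052 ≈ 0.9162

P(influenza | fever) ≈ 0.9162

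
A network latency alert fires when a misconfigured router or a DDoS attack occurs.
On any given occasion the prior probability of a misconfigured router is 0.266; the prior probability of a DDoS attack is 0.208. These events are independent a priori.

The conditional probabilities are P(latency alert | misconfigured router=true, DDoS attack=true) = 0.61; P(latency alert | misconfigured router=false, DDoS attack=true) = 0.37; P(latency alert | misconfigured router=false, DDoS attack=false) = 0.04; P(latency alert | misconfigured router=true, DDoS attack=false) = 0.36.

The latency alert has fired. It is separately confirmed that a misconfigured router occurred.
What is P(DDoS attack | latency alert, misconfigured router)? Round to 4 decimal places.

P(latency alert | misconfigured router) = 0.36×0.792 + 0.61×0.208 = 0.285120 + 0.126880 = 0.412000
Of this, 0.126880 comes from 0.61×0.208 (the DDoS attack=true cases).
So P(DDoS attack | latency alert, misconfigured router) = 0.126880/0.412000 ≈ 0.3080.

P(DDoS attack | latency alert, misconfigured router) ≈ 0.3080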